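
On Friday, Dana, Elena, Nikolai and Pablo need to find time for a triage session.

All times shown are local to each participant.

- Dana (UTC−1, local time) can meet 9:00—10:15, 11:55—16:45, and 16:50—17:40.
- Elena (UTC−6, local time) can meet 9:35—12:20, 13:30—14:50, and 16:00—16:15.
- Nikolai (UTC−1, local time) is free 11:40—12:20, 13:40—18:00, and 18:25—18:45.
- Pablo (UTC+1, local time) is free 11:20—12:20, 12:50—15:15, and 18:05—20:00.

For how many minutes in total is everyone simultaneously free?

70 minutes

Dana → UTC: 10:00–11:15, 12:55–17:45, 17:50–18:40.
Elena → UTC: 15:35–18:20, 19:30–20:50, 22:00–22:15.
Nikolai → UTC: 12:40–13:20, 14:40–19:00, 19:25–19:45.
Pablo → UTC: 10:20–11:20, 11:50–14:15, 17:05–19:00.
Dana ∩ Elena: 15:35–17:45, 17:50–18:20.
Dana ∩ Elena ∩ Nikolai: 15:35–17:45, 17:50–18:20.
Dana ∩ Elena ∩ Nikolai ∩ Pablo: 17:05–17:45, 17:50–18:20.
Total common minutes: 40 + 30 = 70.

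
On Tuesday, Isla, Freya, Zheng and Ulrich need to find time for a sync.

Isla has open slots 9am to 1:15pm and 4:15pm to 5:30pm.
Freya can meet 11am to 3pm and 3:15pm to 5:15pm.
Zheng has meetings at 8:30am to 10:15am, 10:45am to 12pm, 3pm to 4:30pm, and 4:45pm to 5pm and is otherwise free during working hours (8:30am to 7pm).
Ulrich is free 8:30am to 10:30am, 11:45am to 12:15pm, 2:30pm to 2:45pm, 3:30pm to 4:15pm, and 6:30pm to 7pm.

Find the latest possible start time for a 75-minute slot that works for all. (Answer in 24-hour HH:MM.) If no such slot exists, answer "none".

Zheng free within 08:30–19:00: 10:15–10:45, 12:00–15:00, 16:30–16:45, 17:00–19:00.
Isla ∩ Freya: 11:00–13:15, 16:15–17:15.
Isla ∩ Freya ∩ Zheng: 12:00–13:15, 16:30–16:45, 17:00–17:15.
Isla ∩ Freya ∩ Zheng ∩ Ulrich: 12:00–12:15.
Windows ≥ 75 min: (none).

none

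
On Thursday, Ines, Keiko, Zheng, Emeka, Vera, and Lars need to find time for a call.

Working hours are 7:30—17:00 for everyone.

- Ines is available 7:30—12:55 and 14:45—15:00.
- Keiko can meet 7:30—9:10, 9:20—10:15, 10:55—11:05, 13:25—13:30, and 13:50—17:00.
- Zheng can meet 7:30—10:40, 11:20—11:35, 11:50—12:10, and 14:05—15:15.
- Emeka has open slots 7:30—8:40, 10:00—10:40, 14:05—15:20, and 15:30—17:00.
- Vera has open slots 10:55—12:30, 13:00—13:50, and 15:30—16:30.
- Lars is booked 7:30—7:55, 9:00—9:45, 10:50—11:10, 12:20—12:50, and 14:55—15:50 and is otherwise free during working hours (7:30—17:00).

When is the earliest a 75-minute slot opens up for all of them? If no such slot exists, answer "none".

none

Lars free within 07:30–17:00: 07:55–09:00, 09:45–10:50, 11:10–12:20, 12:50–14:55, 15:50–17:00.
Ines ∩ Keiko: 07:30–09:10, 09:20–10:15, 10:55–11:05, 14:45–15:00.
Ines ∩ Keiko ∩ Zheng: 07:30–09:10, 09:20–10:15, 14:45–15:00.
Ines ∩ Keiko ∩ Zheng ∩ Emeka: 07:30–08:40, 10:00–10:15, 14:45–15:00.
Ines ∩ Keiko ∩ Zheng ∩ Emeka ∩ Vera: (none).
Ines ∩ Keiko ∩ Zheng ∩ Emeka ∩ Vera ∩ Lars: (none).
Windows ≥ 75 min: (none).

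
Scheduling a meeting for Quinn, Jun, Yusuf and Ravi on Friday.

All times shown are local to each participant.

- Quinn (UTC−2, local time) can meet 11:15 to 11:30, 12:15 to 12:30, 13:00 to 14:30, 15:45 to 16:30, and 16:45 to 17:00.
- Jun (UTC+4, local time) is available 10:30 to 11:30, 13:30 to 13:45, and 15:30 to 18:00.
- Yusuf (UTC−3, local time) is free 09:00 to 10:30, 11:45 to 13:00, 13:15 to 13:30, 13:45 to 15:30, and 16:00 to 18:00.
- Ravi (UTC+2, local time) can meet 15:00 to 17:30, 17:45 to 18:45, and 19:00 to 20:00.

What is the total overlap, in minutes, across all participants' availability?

15 minutes

Quinn → UTC: 13:15–13:30, 14:15–14:30, 15:00–16:30, 17:45–18:30, 18:45–19:00.
Jun → UTC: 06:30–07:30, 09:30–09:45, 11:30–14:00.
Yusuf → UTC: 12:00–13:30, 14:45–16:00, 16:15–16:30, 16:45–18:30, 19:00–21:00.
Ravi → UTC: 13:00–15:30, 15:45–16:45, 17:00–18:00.
Quinn ∩ Jun: 13:15–13:30.
Quinn ∩ Jun ∩ Yusuf: 13:15–13:30.
Quinn ∩ Jun ∩ Yusuf ∩ Ravi: 13:15–13:30.
Total common minutes: 15.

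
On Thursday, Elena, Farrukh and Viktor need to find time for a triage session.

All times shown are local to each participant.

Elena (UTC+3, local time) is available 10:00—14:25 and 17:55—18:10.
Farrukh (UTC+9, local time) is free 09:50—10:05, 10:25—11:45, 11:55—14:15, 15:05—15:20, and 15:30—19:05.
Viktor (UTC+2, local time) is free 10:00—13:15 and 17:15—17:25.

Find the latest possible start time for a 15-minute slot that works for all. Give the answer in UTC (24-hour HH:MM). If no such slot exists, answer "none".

09:50

Elena → UTC: 07:00–11:25, 14:55–15:10.
Farrukh → UTC: 00:50–01:05, 01:25–02:45, 02:55–05:15, 06:05–06:20, 06:30–10:05.
Viktor → UTC: 08:00–11:15, 15:15–15:25.
Elena ∩ Farrukh: 07:00–10:05.
Elena ∩ Farrukh ∩ Viktor: 08:00–10:05.
Windows ≥ 15 min: 08:00–10:05.
Latest start in the last window 08:00–10:05 is 10:05 − 15 min = 09:50.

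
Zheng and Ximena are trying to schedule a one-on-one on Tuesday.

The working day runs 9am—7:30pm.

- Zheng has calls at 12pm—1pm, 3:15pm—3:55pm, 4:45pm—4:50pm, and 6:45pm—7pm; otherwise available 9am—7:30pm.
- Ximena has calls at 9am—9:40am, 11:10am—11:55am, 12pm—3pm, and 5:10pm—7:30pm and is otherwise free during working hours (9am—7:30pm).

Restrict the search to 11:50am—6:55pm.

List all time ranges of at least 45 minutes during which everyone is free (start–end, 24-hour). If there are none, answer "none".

15:55–16:45

Zheng free within 09:00–19:30: 09:00–12:00, 13:00–15:15, 15:55–16:45, 16:50–18:45, 19:00–19:30.
Ximena free within 09:00–19:30: 09:40–11:10, 11:55–12:00, 15:00–17:10.
Zheng ∩ Ximena: 09:40–11:10, 11:55–12:00, 15:00–15:15, 15:55–16:45, 16:50–17:10.
Restricted to 11:50–18:55: 11:55–12:00, 15:00–15:15, 15:55–16:45, 16:50–17:10.
Windows ≥ 45 min: 15:55–16:45.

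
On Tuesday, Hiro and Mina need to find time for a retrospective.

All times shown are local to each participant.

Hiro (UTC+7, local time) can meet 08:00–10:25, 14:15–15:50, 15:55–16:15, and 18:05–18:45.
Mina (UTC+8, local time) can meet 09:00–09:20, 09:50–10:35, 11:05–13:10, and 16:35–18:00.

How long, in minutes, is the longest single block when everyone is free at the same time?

Hiro → UTC: 01:00–03:25, 07:15–08:50, 08:55–09:15, 11:05–11:45.
Mina → UTC: 01:00–01:20, 01:50–02:35, 03:05–05:10, 08:35–10:00.
Hiro ∩ Mina: 01:00–01:20, 01:50–02:35, 03:05–03:25, 08:35–08:50, 08:55–09:15.
Common window lengths: 20, 45, 20, 15, 20 min; longest is 45.

45 minutes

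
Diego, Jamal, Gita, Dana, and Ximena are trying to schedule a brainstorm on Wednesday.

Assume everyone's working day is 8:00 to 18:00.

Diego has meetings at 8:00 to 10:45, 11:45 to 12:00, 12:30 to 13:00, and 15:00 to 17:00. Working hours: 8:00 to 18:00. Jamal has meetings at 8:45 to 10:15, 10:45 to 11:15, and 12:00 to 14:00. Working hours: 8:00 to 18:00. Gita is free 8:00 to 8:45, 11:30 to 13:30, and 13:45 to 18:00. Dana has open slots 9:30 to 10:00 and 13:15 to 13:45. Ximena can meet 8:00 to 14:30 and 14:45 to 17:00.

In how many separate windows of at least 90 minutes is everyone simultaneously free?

Diego free within 08:00–18:00: 10:45–11:45, 12:00–12:30, 13:00–15:00, 17:00–18:00.
Jamal free within 08:00–18:00: 08:00–08:45, 10:15–10:45, 11:15–12:00, 14:00–18:00.
Diego ∩ Jamal: 11:15–11:45, 14:00–15:00, 17:00–18:00.
Diego ∩ Jamal ∩ Gita: 11:30–11:45, 14:00–15:00, 17:00–18:00.
Diego ∩ Jamal ∩ Gita ∩ Dana: (none).
Diego ∩ Jamal ∩ Gita ∩ Dana ∩ Ximena: (none).
Windows ≥ 90 min: (none).
That's 0 windows.

0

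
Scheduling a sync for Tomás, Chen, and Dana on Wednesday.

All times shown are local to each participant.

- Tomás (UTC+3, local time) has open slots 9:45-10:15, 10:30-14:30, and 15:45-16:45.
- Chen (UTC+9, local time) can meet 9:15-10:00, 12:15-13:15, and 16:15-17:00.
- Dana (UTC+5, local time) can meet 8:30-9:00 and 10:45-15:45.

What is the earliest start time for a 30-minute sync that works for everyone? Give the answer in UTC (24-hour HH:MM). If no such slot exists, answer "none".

Tomás → UTC: 06:45–07:15, 07:30–11:30, 12:45–13:45.
Chen → UTC: 00:15–01:00, 03:15–04:15, 07:15–08:00.
Dana → UTC: 03:30–04:00, 05:45–10:45.
Tomás ∩ Chen: 07:30–08:00.
Tomás ∩ Chen ∩ Dana: 07:30–08:00.
Windows ≥ 30 min: 07:30–08:00.
Earliest such window starts at 07:30.

07:30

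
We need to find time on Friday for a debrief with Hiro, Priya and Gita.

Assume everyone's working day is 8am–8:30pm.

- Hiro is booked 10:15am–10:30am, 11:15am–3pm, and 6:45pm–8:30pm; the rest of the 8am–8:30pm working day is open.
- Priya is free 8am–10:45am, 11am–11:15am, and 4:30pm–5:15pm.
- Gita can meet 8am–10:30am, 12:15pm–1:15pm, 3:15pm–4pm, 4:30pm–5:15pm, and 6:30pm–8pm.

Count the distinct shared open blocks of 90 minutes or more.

1

Hiro free within 08:00–20:30: 08:00–10:15, 10:30–11:15, 15:00–18:45.
Hiro ∩ Priya: 08:00–10:15, 10:30–10:45, 11:00–11:15, 16:30–17:15.
Hiro ∩ Priya ∩ Gita: 08:00–10:15, 16:30–17:15.
Windows ≥ 90 min: 08:00–10:15.
That's 1 window.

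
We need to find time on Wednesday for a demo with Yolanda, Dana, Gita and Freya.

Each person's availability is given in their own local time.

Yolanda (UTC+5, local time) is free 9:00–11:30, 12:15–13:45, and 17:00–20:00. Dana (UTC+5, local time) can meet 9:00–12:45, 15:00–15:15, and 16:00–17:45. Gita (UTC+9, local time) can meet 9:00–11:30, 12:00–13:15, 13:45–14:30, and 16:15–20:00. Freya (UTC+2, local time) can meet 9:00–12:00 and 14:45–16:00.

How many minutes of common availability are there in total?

Yolanda → UTC: 04:00–06:30, 07:15–08:45, 12:00–15:00.
Dana → UTC: 04:00–07:45, 10:00–10:15, 11:00–12:45.
Gita → UTC: 00:00–02:30, 03:00–04:15, 04:45–05:30, 07:15–11:00.
Freya → UTC: 07:00–10:00, 12:45–14:00.
Yolanda ∩ Dana: 04:00–06:30, 07:15–07:45, 12:00–12:45.
Yolanda ∩ Dana ∩ Gita: 04:00–04:15, 04:45–05:30, 07:15–07:45.
Yolanda ∩ Dana ∩ Gita ∩ Freya: 07:15–07:45.
Total common minutes: 30.

30 minutes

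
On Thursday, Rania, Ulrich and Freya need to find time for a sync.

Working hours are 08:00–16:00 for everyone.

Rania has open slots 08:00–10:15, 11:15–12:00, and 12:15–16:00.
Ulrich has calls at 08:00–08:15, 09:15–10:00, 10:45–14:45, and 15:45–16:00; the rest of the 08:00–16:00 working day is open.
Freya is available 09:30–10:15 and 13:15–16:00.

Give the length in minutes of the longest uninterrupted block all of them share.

Ulrich free within 08:00–16:00: 08:15–09:15, 10:00–10:45, 14:45–15:45.
Rania ∩ Ulrich: 08:15–09:15, 10:00–10:15, 14:45–15:45.
Rania ∩ Ulrich ∩ Freya: 10:00–10:15, 14:45–15:45.
Common window lengths: 15, 60 min; longest is 60.

60 minutes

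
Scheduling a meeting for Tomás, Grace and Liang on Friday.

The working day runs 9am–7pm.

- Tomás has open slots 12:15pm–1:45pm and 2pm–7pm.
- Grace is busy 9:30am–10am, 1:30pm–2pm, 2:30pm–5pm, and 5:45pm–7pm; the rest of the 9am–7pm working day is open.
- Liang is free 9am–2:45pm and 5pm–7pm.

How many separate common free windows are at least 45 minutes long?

2

Grace free within 09:00–19:00: 09:00–09:30, 10:00–13:30, 14:00–14:30, 17:00–17:45.
Tomás ∩ Grace: 12:15–13:30, 14:00–14:30, 17:00–17:45.
Tomás ∩ Grace ∩ Liang: 12:15–13:30, 14:00–14:30, 17:00–17:45.
Windows ≥ 45 min: 12:15–13:30, 17:00–17:45.
That's 2 windows.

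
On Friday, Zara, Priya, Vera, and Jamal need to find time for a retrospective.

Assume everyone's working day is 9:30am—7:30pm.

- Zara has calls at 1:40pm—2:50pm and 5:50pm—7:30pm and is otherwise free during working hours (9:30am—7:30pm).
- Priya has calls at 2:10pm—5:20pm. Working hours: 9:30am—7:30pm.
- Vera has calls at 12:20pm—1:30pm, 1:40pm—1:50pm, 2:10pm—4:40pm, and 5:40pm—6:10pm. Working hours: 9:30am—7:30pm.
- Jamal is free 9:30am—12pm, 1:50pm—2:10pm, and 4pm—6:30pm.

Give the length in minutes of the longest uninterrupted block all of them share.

Zara free within 09:30–19:30: 09:30–13:40, 14:50–17:50.
Priya free within 09:30–19:30: 09:30–14:10, 17:20–19:30.
Vera free within 09:30–19:30: 09:30–12:20, 13:30–13:40, 13:50–14:10, 16:40–17:40, 18:10–19:30.
Zara ∩ Priya: 09:30–13:40, 17:20–17:50.
Zara ∩ Priya ∩ Vera: 09:30–12:20, 13:30–13:40, 17:20–17:40.
Zara ∩ Priya ∩ Vera ∩ Jamal: 09:30–12:00, 17:20–17:40.
Common window lengths: 150, 20 min; longest is 150.

150 minutes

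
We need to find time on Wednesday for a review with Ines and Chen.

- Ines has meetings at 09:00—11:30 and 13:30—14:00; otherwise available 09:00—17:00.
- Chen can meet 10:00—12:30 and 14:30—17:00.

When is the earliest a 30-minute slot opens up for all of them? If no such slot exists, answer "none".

Ines free within 09:00–17:00: 11:30–13:30, 14:00–17:00.
Ines ∩ Chen: 11:30–12:30, 14:30–17:00.
Windows ≥ 30 min: 11:30–12:30, 14:30–17:00.
Earliest such window starts at 11:30.

11:30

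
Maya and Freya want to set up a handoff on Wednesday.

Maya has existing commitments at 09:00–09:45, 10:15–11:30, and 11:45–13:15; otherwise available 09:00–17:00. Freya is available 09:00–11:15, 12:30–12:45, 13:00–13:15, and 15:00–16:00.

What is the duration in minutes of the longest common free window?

Maya free within 09:00–17:00: 09:45–10:15, 11:30–11:45, 13:15–17:00.
Maya ∩ Freya: 09:45–10:15, 15:00–16:00.
Common window lengths: 30, 60 min; longest is 60.

60 minutes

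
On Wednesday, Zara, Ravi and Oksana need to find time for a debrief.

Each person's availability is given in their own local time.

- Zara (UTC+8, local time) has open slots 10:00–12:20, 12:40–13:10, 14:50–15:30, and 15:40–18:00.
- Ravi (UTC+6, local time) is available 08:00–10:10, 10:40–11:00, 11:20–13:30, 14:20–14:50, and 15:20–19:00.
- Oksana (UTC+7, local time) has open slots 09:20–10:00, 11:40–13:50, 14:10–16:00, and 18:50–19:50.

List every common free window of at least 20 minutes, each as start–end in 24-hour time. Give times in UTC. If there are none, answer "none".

02:20–03:00, 04:40–05:00, 07:10–07:30, 08:20–08:50

Zara → UTC: 02:00–04:20, 04:40–05:10, 06:50–07:30, 07:40–10:00.
Ravi → UTC: 02:00–04:10, 04:40–05:00, 05:20–07:30, 08:20–08:50, 09:20–13:00.
Oksana → UTC: 02:20–03:00, 04:40–06:50, 07:10–09:00, 11:50–12:50.
Zara ∩ Ravi: 02:00–04:10, 04:40–05:00, 06:50–07:30, 08:20–08:50, 09:20–10:00.
Zara ∩ Ravi ∩ Oksana: 02:20–03:00, 04:40–05:00, 07:10–07:30, 08:20–08:50.
Windows ≥ 20 min: 02:20–03:00, 04:40–05:00, 07:10–07:30, 08:20–08:50.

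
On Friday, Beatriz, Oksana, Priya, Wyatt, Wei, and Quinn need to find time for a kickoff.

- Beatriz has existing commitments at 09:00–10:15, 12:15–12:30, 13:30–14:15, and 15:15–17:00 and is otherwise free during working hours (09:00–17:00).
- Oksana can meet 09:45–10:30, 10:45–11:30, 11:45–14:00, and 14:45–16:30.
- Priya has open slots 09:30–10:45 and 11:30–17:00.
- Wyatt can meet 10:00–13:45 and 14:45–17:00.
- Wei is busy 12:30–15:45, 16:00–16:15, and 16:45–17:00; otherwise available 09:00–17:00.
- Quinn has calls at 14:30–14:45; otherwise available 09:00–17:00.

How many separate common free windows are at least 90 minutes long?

Beatriz free within 09:00–17:00: 10:15–12:15, 12:30–13:30, 14:15–15:15.
Wei free within 09:00–17:00: 09:00–12:30, 15:45–16:00, 16:15–16:45.
Quinn free within 09:00–17:00: 09:00–14:30, 14:45–17:00.
Beatriz ∩ Oksana: 10:15–10:30, 10:45–11:30, 11:45–12:15, 12:30–13:30, 14:45–15:15.
Beatriz ∩ Oksana ∩ Priya: 10:15–10:30, 11:45–12:15, 12:30–13:30, 14:45–15:15.
Beatriz ∩ Oksana ∩ Priya ∩ Wyatt: 10:15–10:30, 11:45–12:15, 12:30–13:30, 14:45–15:15.
Beatriz ∩ Oksana ∩ Priya ∩ Wyatt ∩ Wei: 10:15–10:30, 11:45–12:15.
Beatriz ∩ Oksana ∩ Priya ∩ Wyatt ∩ Wei ∩ Quinn: 10:15–10:30, 11:45–12:15.
Windows ≥ 90 min: (none).
That's 0 windows.

0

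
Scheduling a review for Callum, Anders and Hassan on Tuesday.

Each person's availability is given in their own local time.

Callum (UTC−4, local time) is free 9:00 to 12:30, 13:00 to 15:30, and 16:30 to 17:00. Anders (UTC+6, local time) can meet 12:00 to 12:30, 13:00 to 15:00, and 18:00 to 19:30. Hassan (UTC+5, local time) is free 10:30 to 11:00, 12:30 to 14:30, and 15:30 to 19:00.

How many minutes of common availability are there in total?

30 minutes

Callum → UTC: 13:00–16:30, 17:00–19:30, 20:30–21:00.
Anders → UTC: 06:00–06:30, 07:00–09:00, 12:00–13:30.
Hassan → UTC: 05:30–06:00, 07:30–09:30, 10:30–14:00.
Callum ∩ Anders: 13:00–13:30.
Callum ∩ Anders ∩ Hassan: 13:00–13:30.
Total common minutes: 30.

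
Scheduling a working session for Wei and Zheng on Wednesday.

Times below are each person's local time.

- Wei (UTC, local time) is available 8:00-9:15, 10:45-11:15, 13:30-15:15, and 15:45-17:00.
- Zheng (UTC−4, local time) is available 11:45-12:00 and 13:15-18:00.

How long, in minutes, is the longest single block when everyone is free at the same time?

15 minutes

Wei → UTC: 08:00–09:15, 10:45–11:15, 13:30–15:15, 15:45–17:00.
Zheng → UTC: 15:45–16:00, 17:15–22:00.
Wei ∩ Zheng: 15:45–16:00.
Single common window of 15 minutes.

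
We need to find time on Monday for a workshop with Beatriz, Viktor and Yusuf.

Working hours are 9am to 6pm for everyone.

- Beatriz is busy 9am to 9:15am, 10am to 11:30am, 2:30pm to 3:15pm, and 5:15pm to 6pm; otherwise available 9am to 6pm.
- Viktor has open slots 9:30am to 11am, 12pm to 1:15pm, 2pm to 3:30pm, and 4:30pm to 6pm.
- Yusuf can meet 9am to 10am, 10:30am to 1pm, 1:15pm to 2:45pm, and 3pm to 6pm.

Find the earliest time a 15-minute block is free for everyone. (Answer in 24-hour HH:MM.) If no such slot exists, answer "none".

Beatriz free within 09:00–18:00: 09:15–10:00, 11:30–14:30, 15:15–17:15.
Beatriz ∩ Viktor: 09:30–10:00, 12:00–13:15, 14:00–14:30, 15:15–15:30, 16:30–17:15.
Beatriz ∩ Viktor ∩ Yusuf: 09:30–10:00, 12:00–13:00, 14:00–14:30, 15:15–15:30, 16:30–17:15.
Windows ≥ 15 min: 09:30–10:00, 12:00–13:00, 14:00–14:30, 15:15–15:30, 16:30–17:15.
Earliest such window starts at 09:30.

09:30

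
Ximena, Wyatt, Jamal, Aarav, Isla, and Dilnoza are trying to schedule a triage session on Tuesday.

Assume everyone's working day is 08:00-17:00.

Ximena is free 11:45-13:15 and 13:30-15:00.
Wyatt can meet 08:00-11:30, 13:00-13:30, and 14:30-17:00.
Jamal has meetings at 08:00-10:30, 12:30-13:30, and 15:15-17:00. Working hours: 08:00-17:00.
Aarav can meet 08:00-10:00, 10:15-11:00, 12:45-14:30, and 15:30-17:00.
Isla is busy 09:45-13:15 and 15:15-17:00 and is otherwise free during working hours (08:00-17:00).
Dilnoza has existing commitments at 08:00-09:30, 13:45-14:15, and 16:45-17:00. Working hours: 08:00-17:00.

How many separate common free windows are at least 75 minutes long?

Jamal free within 08:00–17:00: 10:30–12:30, 13:30–15:15.
Isla free within 08:00–17:00: 08:00–09:45, 13:15–15:15.
Dilnoza free within 08:00–17:00: 09:30–13:45, 14:15–16:45.
Ximena ∩ Wyatt: 13:00–13:15, 14:30–15:00.
Ximena ∩ Wyatt ∩ Jamal: 14:30–15:00.
Ximena ∩ Wyatt ∩ Jamal ∩ Aarav: (none).
Ximena ∩ Wyatt ∩ Jamal ∩ Aarav ∩ Isla: (none).
Ximena ∩ Wyatt ∩ Jamal ∩ Aarav ∩ Isla ∩ Dilnoza: (none).
Windows ≥ 75 min: (none).
That's 0 windows.

0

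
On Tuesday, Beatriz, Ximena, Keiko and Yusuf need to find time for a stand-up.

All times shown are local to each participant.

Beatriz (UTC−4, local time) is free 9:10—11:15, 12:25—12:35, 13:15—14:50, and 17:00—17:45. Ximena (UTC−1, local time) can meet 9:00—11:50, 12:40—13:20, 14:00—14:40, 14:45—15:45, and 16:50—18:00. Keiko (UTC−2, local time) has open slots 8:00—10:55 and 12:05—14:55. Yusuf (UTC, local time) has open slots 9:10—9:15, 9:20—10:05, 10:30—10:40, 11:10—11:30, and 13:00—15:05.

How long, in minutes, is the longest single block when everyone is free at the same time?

Beatriz → UTC: 13:10–15:15, 16:25–16:35, 17:15–18:50, 21:00–21:45.
Ximena → UTC: 10:00–12:50, 13:40–14:20, 15:00–15:40, 15:45–16:45, 17:50–19:00.
Keiko → UTC: 10:00–12:55, 14:05–16:55.
Yusuf → UTC: 09:10–09:15, 09:20–10:05, 10:30–10:40, 11:10–11:30, 13:00–15:05.
Beatriz ∩ Ximena: 13:40–14:20, 15:00–15:15, 16:25–16:35, 17:50–18:50.
Beatriz ∩ Ximena ∩ Keiko: 14:05–14:20, 15:00–15:15, 16:25–16:35.
Beatriz ∩ Ximena ∩ Keiko ∩ Yusuf: 14:05–14:20, 15:00–15:05.
Common window lengths: 15, 5 min; longest is 15.

15 minutes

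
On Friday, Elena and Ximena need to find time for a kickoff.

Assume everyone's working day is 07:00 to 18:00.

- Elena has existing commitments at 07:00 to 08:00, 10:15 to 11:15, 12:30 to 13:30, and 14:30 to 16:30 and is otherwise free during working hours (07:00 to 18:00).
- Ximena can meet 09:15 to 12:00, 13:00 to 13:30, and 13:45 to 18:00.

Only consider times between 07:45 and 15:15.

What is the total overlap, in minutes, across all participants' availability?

150 minutes

Elena free within 07:00–18:00: 08:00–10:15, 11:15–12:30, 13:30–14:30, 16:30–18:00.
Elena ∩ Ximena: 09:15–10:15, 11:15–12:00, 13:45–14:30, 16:30–18:00.
Restricted to 07:45–15:15: 09:15–10:15, 11:15–12:00, 13:45–14:30.
Total common minutes: 60 + 45 + 45 = 150.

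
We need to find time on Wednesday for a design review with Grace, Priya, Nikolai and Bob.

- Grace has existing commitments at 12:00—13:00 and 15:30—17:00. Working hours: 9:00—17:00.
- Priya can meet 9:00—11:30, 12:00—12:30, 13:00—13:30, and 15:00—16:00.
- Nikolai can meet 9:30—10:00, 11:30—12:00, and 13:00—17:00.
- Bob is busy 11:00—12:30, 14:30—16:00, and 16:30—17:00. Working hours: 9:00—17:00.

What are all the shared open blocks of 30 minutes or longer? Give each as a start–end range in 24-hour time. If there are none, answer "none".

Grace free within 09:00–17:00: 09:00–12:00, 13:00–15:30.
Bob free within 09:00–17:00: 09:00–11:00, 12:30–14:30, 16:00–16:30.
Grace ∩ Priya: 09:00–11:30, 13:00–13:30, 15:00–15:30.
Grace ∩ Priya ∩ Nikolai: 09:30–10:00, 13:00–13:30, 15:00–15:30.
Grace ∩ Priya ∩ Nikolai ∩ Bob: 09:30–10:00, 13:00–13:30.
Windows ≥ 30 min: 09:30–10:00, 13:00–13:30.

09:30–10:00, 13:00–13:30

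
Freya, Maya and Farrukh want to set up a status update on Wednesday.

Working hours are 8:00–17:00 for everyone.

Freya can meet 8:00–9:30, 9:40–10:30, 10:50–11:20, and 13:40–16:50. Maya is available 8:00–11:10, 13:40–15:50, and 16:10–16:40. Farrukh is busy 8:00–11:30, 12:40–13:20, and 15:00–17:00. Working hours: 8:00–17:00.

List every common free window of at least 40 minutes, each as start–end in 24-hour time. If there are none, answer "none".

13:40–15:00

Farrukh free within 08:00–17:00: 11:30–12:40, 13:20–15:00.
Freya ∩ Maya: 08:00–09:30, 09:40–10:30, 10:50–11:10, 13:40–15:50, 16:10–16:40.
Freya ∩ Maya ∩ Farrukh: 13:40–15:00.
Windows ≥ 40 min: 13:40–15:00.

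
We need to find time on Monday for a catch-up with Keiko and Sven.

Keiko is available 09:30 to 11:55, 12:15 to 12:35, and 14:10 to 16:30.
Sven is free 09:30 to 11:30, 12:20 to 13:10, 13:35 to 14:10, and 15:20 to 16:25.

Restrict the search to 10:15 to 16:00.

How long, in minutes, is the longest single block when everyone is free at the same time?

75 minutes

Keiko ∩ Sven: 09:30–11:30, 12:20–12:35, 15:20–16:25.
Restricted to 10:15–16:00: 10:15–11:30, 12:20–12:35, 15:20–16:00.
Common window lengths: 75, 15, 40 min; longest is 75.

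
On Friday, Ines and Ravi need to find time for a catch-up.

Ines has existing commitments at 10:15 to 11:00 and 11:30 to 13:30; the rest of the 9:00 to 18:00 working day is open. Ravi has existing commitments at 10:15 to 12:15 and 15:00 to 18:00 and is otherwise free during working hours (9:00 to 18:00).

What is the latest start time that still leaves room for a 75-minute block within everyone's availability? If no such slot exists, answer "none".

13:45

Ines free within 09:00–18:00: 09:00–10:15, 11:00–11:30, 13:30–18:00.
Ravi free within 09:00–18:00: 09:00–10:15, 12:15–15:00.
Ines ∩ Ravi: 09:00–10:15, 13:30–15:00.
Windows ≥ 75 min: 09:00–10:15, 13:30–15:00.
Latest start in the last window 13:30–15:00 is 15:00 − 75 min = 13:45.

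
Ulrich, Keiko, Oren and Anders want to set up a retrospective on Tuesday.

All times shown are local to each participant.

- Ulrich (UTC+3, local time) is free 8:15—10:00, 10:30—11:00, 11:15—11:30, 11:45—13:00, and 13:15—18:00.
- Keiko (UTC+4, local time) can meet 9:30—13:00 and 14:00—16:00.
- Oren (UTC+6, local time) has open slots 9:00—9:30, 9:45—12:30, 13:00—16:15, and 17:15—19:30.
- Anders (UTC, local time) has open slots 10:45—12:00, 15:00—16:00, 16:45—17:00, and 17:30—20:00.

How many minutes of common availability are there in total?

Ulrich → UTC: 05:15–07:00, 07:30–08:00, 08:15–08:30, 08:45–10:00, 10:15–15:00.
Keiko → UTC: 05:30–09:00, 10:00–12:00.
Oren → UTC: 03:00–03:30, 03:45–06:30, 07:00–10:15, 11:15–13:30.
Anders → UTC: 10:45–12:00, 15:00–16:00, 16:45–17:00, 17:30–20:00.
Ulrich ∩ Keiko: 05:30–07:00, 07:30–08:00, 08:15–08:30, 08:45–09:00, 10:15–12:00.
Ulrich ∩ Keiko ∩ Oren: 05:30–06:30, 07:30–08:00, 08:15–08:30, 08:45–09:00, 11:15–12:00.
Ulrich ∩ Keiko ∩ Oren ∩ Anders: 11:15–12:00.
Total common minutes: 45.

45 minutes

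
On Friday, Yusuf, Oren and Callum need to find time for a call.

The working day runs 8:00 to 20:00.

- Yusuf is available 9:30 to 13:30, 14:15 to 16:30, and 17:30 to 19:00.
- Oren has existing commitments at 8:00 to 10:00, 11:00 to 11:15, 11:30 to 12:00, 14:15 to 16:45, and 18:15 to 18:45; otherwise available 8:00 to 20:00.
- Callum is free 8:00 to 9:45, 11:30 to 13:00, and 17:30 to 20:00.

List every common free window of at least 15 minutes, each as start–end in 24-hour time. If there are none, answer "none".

12:00–13:00, 17:30–18:15, 18:45–19:00

Oren free within 08:00–20:00: 10:00–11:00, 11:15–11:30, 12:00–14:15, 16:45–18:15, 18:45–20:00.
Yusuf ∩ Oren: 10:00–11:00, 11:15–11:30, 12:00–13:30, 17:30–18:15, 18:45–19:00.
Yusuf ∩ Oren ∩ Callum: 12:00–13:00, 17:30–18:15, 18:45–19:00.
Windows ≥ 15 min: 12:00–13:00, 17:30–18:15, 18:45–19:00.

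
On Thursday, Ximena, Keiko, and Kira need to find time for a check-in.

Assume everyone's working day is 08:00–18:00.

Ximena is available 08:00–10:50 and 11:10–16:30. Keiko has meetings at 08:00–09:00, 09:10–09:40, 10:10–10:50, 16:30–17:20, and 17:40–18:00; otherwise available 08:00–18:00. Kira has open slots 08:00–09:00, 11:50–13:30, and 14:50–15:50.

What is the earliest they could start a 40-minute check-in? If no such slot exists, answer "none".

11:50

Keiko free within 08:00–18:00: 09:00–09:10, 09:40–10:10, 10:50–16:30, 17:20–17:40.
Ximena ∩ Keiko: 09:00–09:10, 09:40–10:10, 11:10–16:30.
Ximena ∩ Keiko ∩ Kira: 11:50–13:30, 14:50–15:50.
Windows ≥ 40 min: 11:50–13:30, 14:50–15:50.
Earliest such window starts at 11:50.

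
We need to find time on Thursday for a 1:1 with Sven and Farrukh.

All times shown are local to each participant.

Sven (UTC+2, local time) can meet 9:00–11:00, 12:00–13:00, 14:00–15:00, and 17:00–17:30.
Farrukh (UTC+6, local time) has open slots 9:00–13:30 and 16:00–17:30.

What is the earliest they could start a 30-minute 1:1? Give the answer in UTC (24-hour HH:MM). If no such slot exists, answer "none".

Sven → UTC: 07:00–09:00, 10:00–11:00, 12:00–13:00, 15:00–15:30.
Farrukh → UTC: 03:00–07:30, 10:00–11:30.
Sven ∩ Farrukh: 07:00–07:30, 10:00–11:00.
Windows ≥ 30 min: 07:00–07:30, 10:00–11:00.
Earliest such window starts at 07:00.

07:00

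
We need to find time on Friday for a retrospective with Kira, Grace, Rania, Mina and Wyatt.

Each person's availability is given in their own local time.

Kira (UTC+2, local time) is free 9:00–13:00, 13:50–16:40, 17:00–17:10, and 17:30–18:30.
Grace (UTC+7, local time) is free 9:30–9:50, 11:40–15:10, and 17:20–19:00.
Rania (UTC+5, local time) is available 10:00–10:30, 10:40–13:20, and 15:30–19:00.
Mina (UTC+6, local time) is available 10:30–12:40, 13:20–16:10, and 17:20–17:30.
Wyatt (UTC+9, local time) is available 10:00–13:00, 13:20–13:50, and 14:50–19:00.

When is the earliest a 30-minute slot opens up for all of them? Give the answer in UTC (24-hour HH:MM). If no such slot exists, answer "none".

07:20

Kira → UTC: 07:00–11:00, 11:50–14:40, 15:00–15:10, 15:30–16:30.
Grace → UTC: 02:30–02:50, 04:40–08:10, 10:20–12:00.
Rania → UTC: 05:00–05:30, 05:40–08:20, 10:30–14:00.
Mina → UTC: 04:30–06:40, 07:20–10:10, 11:20–11:30.
Wyatt → UTC: 01:00–04:00, 04:20–04:50, 05:50–10:00.
Kira ∩ Grace: 07:00–08:10, 10:20–11:00, 11:50–12:00.
Kira ∩ Grace ∩ Rania: 07:00–08:10, 10:30–11:00, 11:50–12:00.
Kira ∩ Grace ∩ Rania ∩ Mina: 07:20–08:10.
Kira ∩ Grace ∩ Rania ∩ Mina ∩ Wyatt: 07:20–08:10.
Windows ≥ 30 min: 07:20–08:10.
Earliest such window starts at 07:20.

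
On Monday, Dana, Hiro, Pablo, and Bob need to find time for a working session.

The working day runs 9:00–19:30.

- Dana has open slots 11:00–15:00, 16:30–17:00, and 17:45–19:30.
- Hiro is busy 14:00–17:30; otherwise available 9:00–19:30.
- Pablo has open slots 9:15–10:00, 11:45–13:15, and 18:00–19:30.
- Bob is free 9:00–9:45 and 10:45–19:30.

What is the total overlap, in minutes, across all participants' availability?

180 minutes

Hiro free within 09:00–19:30: 09:00–14:00, 17:30–19:30.
Dana ∩ Hiro: 11:00–14:00, 17:45–19:30.
Dana ∩ Hiro ∩ Pablo: 11:45–13:15, 18:00–19:30.
Dana ∩ Hiro ∩ Pablo ∩ Bob: 11:45–13:15, 18:00–19:30.
Total common minutes: 90 + 90 = 180.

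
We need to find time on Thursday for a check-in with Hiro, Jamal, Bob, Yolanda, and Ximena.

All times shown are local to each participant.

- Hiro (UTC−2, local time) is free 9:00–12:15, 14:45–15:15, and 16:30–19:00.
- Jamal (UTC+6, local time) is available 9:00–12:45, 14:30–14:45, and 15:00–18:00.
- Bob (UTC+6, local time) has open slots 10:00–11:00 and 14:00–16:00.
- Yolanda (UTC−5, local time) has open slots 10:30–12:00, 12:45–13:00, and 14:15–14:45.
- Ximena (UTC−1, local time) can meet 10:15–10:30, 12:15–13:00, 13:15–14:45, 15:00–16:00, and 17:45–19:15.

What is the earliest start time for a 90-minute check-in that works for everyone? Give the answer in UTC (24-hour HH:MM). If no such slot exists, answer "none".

Hiro → UTC: 11:00–14:15, 16:45–17:15, 18:30–21:00.
Jamal → UTC: 03:00–06:45, 08:30–08:45, 09:00–12:00.
Bob → UTC: 04:00–05:00, 08:00–10:00.
Yolanda → UTC: 15:30–17:00, 17:45–18:00, 19:15–19:45.
Ximena → UTC: 11:15–11:30, 13:15–14:00, 14:15–15:45, 16:00–17:00, 18:45–20:15.
Hiro ∩ Jamal: 11:00–12:00.
Hiro ∩ Jamal ∩ Bob: (none).
Hiro ∩ Jamal ∩ Bob ∩ Yolanda: (none).
Hiro ∩ Jamal ∩ Bob ∩ Yolanda ∩ Ximena: (none).
Windows ≥ 90 min: (none).

none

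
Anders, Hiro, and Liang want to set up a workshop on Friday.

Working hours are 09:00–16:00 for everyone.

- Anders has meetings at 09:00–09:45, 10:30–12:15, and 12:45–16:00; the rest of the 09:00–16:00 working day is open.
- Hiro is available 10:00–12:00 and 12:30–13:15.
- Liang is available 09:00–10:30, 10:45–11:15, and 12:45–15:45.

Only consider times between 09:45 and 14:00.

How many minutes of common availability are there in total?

Anders free within 09:00–16:00: 09:45–10:30, 12:15–12:45.
Anders ∩ Hiro: 10:00–10:30, 12:30–12:45.
Anders ∩ Hiro ∩ Liang: 10:00–10:30.
Restricted to 09:45–14:00: 10:00–10:30.
Total common minutes: 30.

30 minutes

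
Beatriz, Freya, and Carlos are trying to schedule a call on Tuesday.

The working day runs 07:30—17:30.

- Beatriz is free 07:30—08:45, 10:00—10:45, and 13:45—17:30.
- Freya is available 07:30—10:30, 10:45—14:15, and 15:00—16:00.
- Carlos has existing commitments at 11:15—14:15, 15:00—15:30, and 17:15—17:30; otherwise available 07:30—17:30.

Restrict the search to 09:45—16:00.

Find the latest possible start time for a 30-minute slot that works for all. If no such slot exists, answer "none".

15:30

Carlos free within 07:30–17:30: 07:30–11:15, 14:15–15:00, 15:30–17:15.
Beatriz ∩ Freya: 07:30–08:45, 10:00–10:30, 13:45–14:15, 15:00–16:00.
Beatriz ∩ Freya ∩ Carlos: 07:30–08:45, 10:00–10:30, 15:30–16:00.
Restricted to 09:45–16:00: 10:00–10:30, 15:30–16:00.
Windows ≥ 30 min: 10:00–10:30, 15:30–16:00.
Latest start in the last window 15:30–16:00 is 16:00 − 30 min = 15:30.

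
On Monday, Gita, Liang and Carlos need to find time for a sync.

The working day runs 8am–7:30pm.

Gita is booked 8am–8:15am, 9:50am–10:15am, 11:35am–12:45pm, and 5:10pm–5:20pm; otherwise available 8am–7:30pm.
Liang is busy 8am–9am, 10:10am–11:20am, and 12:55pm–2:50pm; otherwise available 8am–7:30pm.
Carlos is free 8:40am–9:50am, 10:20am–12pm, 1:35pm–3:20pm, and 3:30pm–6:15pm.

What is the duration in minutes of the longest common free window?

Gita free within 08:00–19:30: 08:15–09:50, 10:15–11:35, 12:45–17:10, 17:20–19:30.
Liang free within 08:00–19:30: 09:00–10:10, 11:20–12:55, 14:50–19:30.
Gita ∩ Liang: 09:00–09:50, 11:20–11:35, 12:45–12:55, 14:50–17:10, 17:20–19:30.
Gita ∩ Liang ∩ Carlos: 09:00–09:50, 11:20–11:35, 14:50–15:20, 15:30–17:10, 17:20–18:15.
Common window lengths: 50, 15, 30, 100, 55 min; longest is 100.

100 minutes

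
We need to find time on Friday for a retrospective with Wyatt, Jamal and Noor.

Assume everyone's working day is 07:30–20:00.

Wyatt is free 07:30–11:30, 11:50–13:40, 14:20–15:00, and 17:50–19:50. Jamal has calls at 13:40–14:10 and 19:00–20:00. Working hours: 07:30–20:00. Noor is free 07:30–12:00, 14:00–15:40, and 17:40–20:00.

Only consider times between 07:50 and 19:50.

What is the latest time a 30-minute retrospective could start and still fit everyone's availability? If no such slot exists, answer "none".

Jamal free within 07:30–20:00: 07:30–13:40, 14:10–19:00.
Wyatt ∩ Jamal: 07:30–11:30, 11:50–13:40, 14:20–15:00, 17:50–19:00.
Wyatt ∩ Jamal ∩ Noor: 07:30–11:30, 11:50–12:00, 14:20–15:00, 17:50–19:00.
Restricted to 07:50–19:50: 07:50–11:30, 11:50–12:00, 14:20–15:00, 17:50–19:00.
Windows ≥ 30 min: 07:50–11:30, 14:20–15:00, 17:50–19:00.
Latest start in the last window 17:50–19:00 is 19:00 − 30 min = 18:30.

18:30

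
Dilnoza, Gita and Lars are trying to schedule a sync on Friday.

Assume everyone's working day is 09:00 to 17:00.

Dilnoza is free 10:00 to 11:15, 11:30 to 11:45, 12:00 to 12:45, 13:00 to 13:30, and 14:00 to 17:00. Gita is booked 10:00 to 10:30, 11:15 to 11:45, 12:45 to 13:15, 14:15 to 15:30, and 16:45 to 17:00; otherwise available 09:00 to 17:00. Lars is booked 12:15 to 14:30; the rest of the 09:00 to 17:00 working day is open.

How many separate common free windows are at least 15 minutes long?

Gita free within 09:00–17:00: 09:00–10:00, 10:30–11:15, 11:45–12:45, 13:15–14:15, 15:30–16:45.
Lars free within 09:00–17:00: 09:00–12:15, 14:30–17:00.
Dilnoza ∩ Gita: 10:30–11:15, 12:00–12:45, 13:15–13:30, 14:00–14:15, 15:30–16:45.
Dilnoza ∩ Gita ∩ Lars: 10:30–11:15, 12:00–12:15, 15:30–16:45.
Windows ≥ 15 min: 10:30–11:15, 12:00–12:15, 15:30–16:45.
That's 3 windows.

3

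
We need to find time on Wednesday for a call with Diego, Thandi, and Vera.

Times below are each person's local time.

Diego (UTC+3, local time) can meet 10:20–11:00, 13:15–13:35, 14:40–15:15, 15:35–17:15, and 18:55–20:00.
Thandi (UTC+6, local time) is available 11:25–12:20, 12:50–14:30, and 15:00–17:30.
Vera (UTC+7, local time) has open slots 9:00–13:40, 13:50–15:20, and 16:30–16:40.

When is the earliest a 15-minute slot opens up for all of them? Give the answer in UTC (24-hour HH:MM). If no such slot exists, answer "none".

07:20

Diego → UTC: 07:20–08:00, 10:15–10:35, 11:40–12:15, 12:35–14:15, 15:55–17:00.
Thandi → UTC: 05:25–06:20, 06:50–08:30, 09:00–11:30.
Vera → UTC: 02:00–06:40, 06:50–08:20, 09:30–09:40.
Diego ∩ Thandi: 07:20–08:00, 10:15–10:35.
Diego ∩ Thandi ∩ Vera: 07:20–08:00.
Windows ≥ 15 min: 07:20–08:00.
Earliest such window starts at 07:20.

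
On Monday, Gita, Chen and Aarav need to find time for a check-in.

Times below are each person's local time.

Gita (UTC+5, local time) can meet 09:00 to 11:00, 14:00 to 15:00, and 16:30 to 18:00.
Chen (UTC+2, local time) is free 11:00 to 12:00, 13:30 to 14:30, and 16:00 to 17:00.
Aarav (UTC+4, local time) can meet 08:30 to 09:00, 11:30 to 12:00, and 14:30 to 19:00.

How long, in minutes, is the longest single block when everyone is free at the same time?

Gita → UTC: 04:00–06:00, 09:00–10:00, 11:30–13:00.
Chen → UTC: 09:00–10:00, 11:30–12:30, 14:00–15:00.
Aarav → UTC: 04:30–05:00, 07:30–08:00, 10:30–15:00.
Gita ∩ Chen: 09:00–10:00, 11:30–12:30.
Gita ∩ Chen ∩ Aarav: 11:30–12:30.
Single common window of 60 minutes.

60 minutes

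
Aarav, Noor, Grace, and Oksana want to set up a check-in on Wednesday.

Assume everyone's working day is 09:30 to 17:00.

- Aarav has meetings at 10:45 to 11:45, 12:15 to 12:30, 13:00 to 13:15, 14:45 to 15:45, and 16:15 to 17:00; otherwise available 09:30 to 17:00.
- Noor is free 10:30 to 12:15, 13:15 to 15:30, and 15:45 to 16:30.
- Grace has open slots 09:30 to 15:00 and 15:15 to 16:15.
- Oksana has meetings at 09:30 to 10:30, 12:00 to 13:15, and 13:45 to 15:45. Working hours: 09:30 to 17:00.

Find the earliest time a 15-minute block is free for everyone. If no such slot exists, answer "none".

Aarav free within 09:30–17:00: 09:30–10:45, 11:45–12:15, 12:30–13:00, 13:15–14:45, 15:45–16:15.
Oksana free within 09:30–17:00: 10:30–12:00, 13:15–13:45, 15:45–17:00.
Aarav ∩ Noor: 10:30–10:45, 11:45–12:15, 13:15–14:45, 15:45–16:15.
Aarav ∩ Noor ∩ Grace: 10:30–10:45, 11:45–12:15, 13:15–14:45, 15:45–16:15.
Aarav ∩ Noor ∩ Grace ∩ Oksana: 10:30–10:45, 11:45–12:00, 13:15–13:45, 15:45–16:15.
Windows ≥ 15 min: 10:30–10:45, 11:45–12:00, 13:15–13:45, 15:45–16:15.
Earliest such window starts at 10:30.

10:30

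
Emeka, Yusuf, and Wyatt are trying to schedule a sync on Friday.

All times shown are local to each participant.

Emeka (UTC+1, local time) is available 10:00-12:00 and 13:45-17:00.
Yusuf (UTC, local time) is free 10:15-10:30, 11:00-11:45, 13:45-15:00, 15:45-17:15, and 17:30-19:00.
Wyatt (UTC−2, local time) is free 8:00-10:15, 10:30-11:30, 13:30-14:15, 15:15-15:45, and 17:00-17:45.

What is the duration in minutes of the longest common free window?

Emeka → UTC: 09:00–11:00, 12:45–16:00.
Yusuf → UTC: 10:15–10:30, 11:00–11:45, 13:45–15:00, 15:45–17:15, 17:30–19:00.
Wyatt → UTC: 10:00–12:15, 12:30–13:30, 15:30–16:15, 17:15–17:45, 19:00–19:45.
Emeka ∩ Yusuf: 10:15–10:30, 13:45–15:00, 15:45–16:00.
Emeka ∩ Yusuf ∩ Wyatt: 10:15–10:30, 15:45–16:00.
Common window lengths: 15, 15 min; longest is 15.

15 minutes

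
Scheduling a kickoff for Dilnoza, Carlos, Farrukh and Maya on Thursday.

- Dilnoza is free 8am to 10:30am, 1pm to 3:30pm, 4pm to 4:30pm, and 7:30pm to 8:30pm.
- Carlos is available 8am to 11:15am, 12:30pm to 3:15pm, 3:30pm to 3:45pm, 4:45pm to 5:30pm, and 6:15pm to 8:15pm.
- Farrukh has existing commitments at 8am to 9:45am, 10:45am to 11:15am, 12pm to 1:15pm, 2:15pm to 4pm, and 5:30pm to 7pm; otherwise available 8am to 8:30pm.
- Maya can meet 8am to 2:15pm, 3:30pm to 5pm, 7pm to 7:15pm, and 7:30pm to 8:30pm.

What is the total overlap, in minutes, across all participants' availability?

150 minutes

Farrukh free within 08:00–20:30: 09:45–10:45, 11:15–12:00, 13:15–14:15, 16:00–17:30, 19:00–20:30.
Dilnoza ∩ Carlos: 08:00–10:30, 13:00–15:15, 19:30–20:15.
Dilnoza ∩ Carlos ∩ Farrukh: 09:45–10:30, 13:15–14:15, 19:30–20:15.
Dilnoza ∩ Carlos ∩ Farrukh ∩ Maya: 09:45–10:30, 13:15–14:15, 19:30–20:15.
Total common minutes: 45 + 60 + 45 = 150.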